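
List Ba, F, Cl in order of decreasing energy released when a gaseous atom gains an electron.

Atoms with high Z_eff and room in the valence shell (especially the halogens) have the most exothermic electron affinities.
Neither a single period nor a single group — weigh both effects.
F > Ba: relative to Ba, both the across-period and down-group shifts push F's electron affinity up.
Cl > F: this pair runs against the simple trend — see the exception note.
Note the exception: Cl has a higher electron affinity than F, contrary to the simple trend — F's small 2p subshell makes the incoming electron feel strong e⁻–e⁻ repulsion, so Cl actually releases more energy on gaining an electron.
For reference (kJ/mol): F 328, Cl 349, Ba 14.
So from highest to lowest: Cl > F > Ba.

Cl > F > Ba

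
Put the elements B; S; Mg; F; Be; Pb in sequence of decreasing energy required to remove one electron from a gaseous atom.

F > S > Be > B > Mg > Pb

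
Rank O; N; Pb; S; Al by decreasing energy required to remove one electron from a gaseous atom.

N > O > S > Pb > Al

N is in period 2, group 15; O is in period 2, group 16; Al is in period 3, group 13; S is in period 3, group 16; Pb is in period 6, group 14.
Removing the outermost electron gets harder across a period and easier down a group.
Neither a single period nor a single group — weigh both effects.
Pb > Al: period and group pull opposite ways; the across-period shift dominates (716 vs 578 kJ/mol).
S > Pb: both effects reinforce here, so S is clearly the higher of the two.
O > S: O sits above S in group 16, so the down-group effect alone puts O higher.
N > O: this pair runs against the simple trend — see the exception note.
Note the exception: N has a higher first ionization energy than O, contrary to the simple trend — pairing an electron in O's 2p⁴ costs repulsion energy, so O ionizes more easily than half-filled N (2p³).
Approximate values (kJ/mol): N 1402, O 1314, Al 578, S 1000, Pb 716.
So from highest to lowest: N > O > S > Pb > Al.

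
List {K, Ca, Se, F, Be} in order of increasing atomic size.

F < Be < Se < Ca < K

Be is in period 2, group 2; F is in period 2, group 17; K is in period 4, group 1; Ca is in period 4, group 2; Se is in period 4, group 16.
Atomic radius shrinks across a period as nuclear charge pulls the same shell inward, and grows down a group as new shells are added.
These span different periods and groups, so the two trends combine.
Be > F: both are in period 2; the period trend gives Be the larger value.
Se > Be: period and group pull opposite ways; the down-group shift dominates (116 vs 102 pm).
Ca > Se: both are in period 4; the period trend gives Ca the larger value.
K > Ca: K lies to the left of Ca in period 4, so the across-period effect alone puts K larger.
Approximate values (pm): Be 102, F 64, K 196, Ca 171, Se 116.
So from smallest to largest: F < Be < Se < Ca < K.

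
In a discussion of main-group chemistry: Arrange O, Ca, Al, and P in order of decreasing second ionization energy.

O > P > Al > Ca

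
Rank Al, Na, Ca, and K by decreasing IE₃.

Consider each +2 ion: Al²⁺ still has 1 valence electron; Na²⁺ is already 1 electron into the core; Ca²⁺ is the bare [Ar] core; K²⁺ is already 1 electron into the core.
Pulling an electron out of a noble-gas core costs far more than removing a remaining valence electron, so K, Ca and Na sit at the high end of IE_3.
Approximate IE_3 values (kJ/mol): Al 2745, Na 6910, Ca 4912, K 4420.
Overall IE_3 order: Al < K < Ca < Na.

Na > Ca > K > Al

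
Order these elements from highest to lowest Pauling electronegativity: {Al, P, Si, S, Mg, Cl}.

Cl > S > P > Si > Al > Mg

Mg is in period 3, group 2; Al is in period 3, group 13; Si is in period 3, group 14; P is in period 3, group 15; S is in period 3, group 16; Cl is in period 3, group 17.
Smaller atoms with higher effective nuclear charge are more electronegative.
All lie in period 3, so electronegativity increases left to right.
So from highest to lowest: Cl > S > P > Si > Al > Mg.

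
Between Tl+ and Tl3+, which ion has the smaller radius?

Both ions have Z = 81 protons, but Tl3+ has lost more electrons, so its remaining electrons feel a larger effective nuclear charge per electron and are pulled in more tightly.
Higher positive charge → smaller ion, so Tl+ > Tl3+.

Tl3+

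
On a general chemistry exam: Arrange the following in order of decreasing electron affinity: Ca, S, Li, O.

Li is in period 2, group 1; O is in period 2, group 16; S is in period 3, group 16; Ca is in period 4, group 2.
Atoms with high Z_eff and room in the valence shell (especially the halogens) have the most exothermic electron affinities.
Neither a single period nor a single group — weigh both effects.
Li > Ca: period and group pull opposite ways; the down-group shift dominates (60 vs 2 kJ/mol).
O > Li: both are in period 2; the period trend gives O the larger value.
S > O: this pair runs against the simple trend — see the exception note.
Note the exception: S has a higher electron affinity than O, contrary to the simple trend — the compact 2p subshell of O repels the added electron more than S's larger 3p does.
For reference (kJ/mol): Li 60, O 141, S 200, Ca 2.
So from highest to lowest: S > O > Li > Ca.

S > O > Li > Ca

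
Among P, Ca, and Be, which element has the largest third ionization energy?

Consider each +2 ion: P²⁺ still has 3 valence electrons; Ca²⁺ is the bare [Ar] core; Be²⁺ is the bare [He] core.
Breaking into a closed-shell core is much more expensive than removing a leftover valence electron — Ca and Be have the largest IE_3 here.
The numbers (kJ/mol): P 2914, Ca 4912, Be 14849.
So the third ionization energies run P < Ca < Be.

Be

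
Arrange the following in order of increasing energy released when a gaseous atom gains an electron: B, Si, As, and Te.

B is in period 2, group 13; Si is in period 3, group 14; As is in period 4, group 15; Te is in period 5, group 16.
Atoms with high Z_eff and room in the valence shell (especially the halogens) have the most exothermic electron affinities.
A diagonal step moves right (one effect) and down (the opposite effect) at once.
As > B: period and group pull opposite ways; the across-period shift dominates (78 vs 27 kJ/mol).
Si > As: period and group pull opposite ways; the down-group shift dominates (134 vs 78 kJ/mol).
Te > Si: the two effects oppose for this pair; the across-period effect wins (190 vs 134 kJ/mol).
Tabulated electron affinity (kJ/mol): B 27, Si 134, As 78, Te 190.
So from lowest to highest: B < As < Si < Te.

B < As < Si < Te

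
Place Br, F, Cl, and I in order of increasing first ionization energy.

F is in period 2, group 17; Cl is in period 3, group 17; Br is in period 4, group 17; I is in period 5, group 17.
Across a period the outer electron is held more tightly (higher IE₁); down a group it sits in a higher shell, more shielded, and comes off more easily.
All are in group 17, so first ionization energy increases up the group.
So from lowest to highest: I < Br < Cl < F.

I, Br, Cl, F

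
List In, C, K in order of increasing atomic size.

C < In < K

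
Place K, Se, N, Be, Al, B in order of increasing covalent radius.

N < B < Be < Se < Al < K

Be is in period 2, group 2; B is in period 2, group 13; N is in period 2, group 15; Al is in period 3, group 13; K is in period 4, group 1; Se is in period 4, group 16.
Across a period the added protons contract the valence shell; down a group each new principal shell makes the atom larger.
Neither a single period nor a single group — weigh both effects.
B > N: B lies to the left of N in period 2, so the across-period effect alone puts B larger.
Be > B: both are in period 2; the period trend gives Be the larger value.
Se > Be: period and group pull opposite ways; the down-group shift dominates (116 vs 102 pm).
Al > Se: the two effects oppose for this pair; the across-period effect wins (126 vs 116 pm).
K > Al: both effects reinforce here, so K is clearly the larger of the two.
Approximate values (pm): Be 102, B 85, N 71, Al 126, K 196, Se 116.
So from smallest to largest: N < B < Be < Se < Al < K.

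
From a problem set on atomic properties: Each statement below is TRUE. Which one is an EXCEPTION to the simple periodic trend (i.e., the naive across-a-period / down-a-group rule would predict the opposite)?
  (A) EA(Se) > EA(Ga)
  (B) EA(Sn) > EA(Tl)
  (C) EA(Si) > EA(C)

(C)

The general trend: electron affinity increases across a period and decreases down a group.
(A) Se (period 4, group 16) vs Ga (period 4, group 13): the stated order agrees with the simple trend.
(B) Sn (period 5, group 14) vs Tl (period 6, group 13): the stated order agrees with the simple trend.
(C) Si (period 3, group 14) vs C (period 2, group 14): the stated order contradicts the simple trend.
The exception is (C): Si's larger, more diffuse 3p orbitals accept an added electron slightly more readily than C's compact 2p.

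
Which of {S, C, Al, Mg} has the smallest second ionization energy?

Mg

The second ionization energy removes an electron from the +1 ion. For each element: S⁺ still has 5 valence electrons; C⁺ still has 3 valence electrons; Al⁺ still has 2 valence electrons; Mg⁺ still has 1 valence electron.
All are still removing valence electrons, so compare the +1 ions as you would atoms: IE_2 generally rises across a period (higher Z_eff) and falls down a group (larger shell), subject to the usual subshell exceptions.
Valence configurations: S⁺ [Ne]3s²3p³, C⁺ [He]2s²2p¹, Al⁺ [Ne]3s², Mg⁺ [Ne]3s¹.
The numbers (kJ/mol): S 2252, C 2353, Al 1817, Mg 1451.
So the second ionization energies run Mg < Al < S < C.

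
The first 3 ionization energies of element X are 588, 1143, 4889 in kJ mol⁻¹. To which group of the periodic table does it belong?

Look for the largest jump between consecutive ionization energies: IE3/IE2 ≈ 4.3, far larger than any earlier ratio.
That jump marks the point where a core electron is being removed. So the atom has 2 valence electrons.
A main-group element with 2 valence electrons is in group 2.

Group 2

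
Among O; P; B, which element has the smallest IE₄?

P

After 3 electrons have been removed, what remains? O³⁺ still has 3 valence electrons; P³⁺ still has 2 valence electrons; B³⁺ is the bare [He] core.
Core electrons are held far more tightly than valence electrons, so B tops the IE_4 order.
Valence configurations: O³⁺ [He]2s²2p¹, P³⁺ [Ne]3s².
Tabulated IE_4 (kJ/mol): O 7469, P 4964, B 25026.
Overall IE_4 order: P < O < B.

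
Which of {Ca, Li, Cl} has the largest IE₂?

Li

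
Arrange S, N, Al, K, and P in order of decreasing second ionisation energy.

K > N > S > P > Al

Consider each +1 ion: S⁺ still has 5 valence electrons; N⁺ still has 4 valence electrons; Al⁺ still has 2 valence electrons; K⁺ is the bare [Ar] core; P⁺ still has 4 valence electrons.
Core electrons are held far more tightly than valence electrons, so K tops the IE_2 order.
Valence configurations: S⁺ [Ne]3s²3p³, N⁺ [He]2s²2p², Al⁺ [Ne]3s², P⁺ [Ne]3s²3p².
The numbers (kJ/mol): S 2252, N 2856, Al 1817, K 3052, P 1907.
So the second ionization energies run Al < P < S < N < K.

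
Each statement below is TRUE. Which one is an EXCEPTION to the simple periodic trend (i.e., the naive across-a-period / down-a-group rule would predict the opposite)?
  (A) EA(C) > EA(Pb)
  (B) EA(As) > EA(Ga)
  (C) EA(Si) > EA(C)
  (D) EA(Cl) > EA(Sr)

(C)

The general trend: electron affinity increases across a period and decreases down a group.
(A) C (period 2, group 14) vs Pb (period 6, group 14): the stated order agrees with the simple trend.
(B) As (period 4, group 15) vs Ga (period 4, group 13): the stated order agrees with the simple trend.
(C) Si (period 3, group 14) vs C (period 2, group 14): the stated order contradicts the simple trend.
(D) Cl (period 3, group 17) vs Sr (period 5, group 2): the stated order agrees with the simple trend.
The exception is (C): Si's larger, more diffuse 3p orbitals accept an added electron slightly more readily than C's compact 2p.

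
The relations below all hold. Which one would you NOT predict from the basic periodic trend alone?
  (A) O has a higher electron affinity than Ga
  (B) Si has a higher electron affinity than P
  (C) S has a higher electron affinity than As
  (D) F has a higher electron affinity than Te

(B)

The general trend: electron affinity increases across a period and decreases down a group.
(A) O (period 2, group 16) vs Ga (period 4, group 13): the stated order agrees with the simple trend.
(B) Si (period 3, group 14) vs P (period 3, group 15): the stated order contradicts the simple trend.
(C) S (period 3, group 16) vs As (period 4, group 15): the stated order agrees with the simple trend.
(D) F (period 2, group 17) vs Te (period 5, group 16): the stated order agrees with the simple trend.
The exception is (B): adding an electron to P's half-filled 3p³ is unfavourable, so Si (3p²) has the more exothermic EA.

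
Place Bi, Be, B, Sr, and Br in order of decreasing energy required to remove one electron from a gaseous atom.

First ionization energy rises across a period (greater Z_eff holds electrons more tightly) and falls down a group (valence electrons are farther from the nucleus).
These span different periods and groups, so the two trends combine.
Bi > Sr: the two effects oppose for this pair; the across-period effect wins (703 vs 550 kJ/mol).
B > Bi: period and group pull opposite ways; the down-group shift dominates (801 vs 703 kJ/mol).
Be > B: this pair runs against the simple trend — see the exception note.
Br > Be: period and group pull opposite ways; the across-period shift dominates (1140 vs 900 kJ/mol).
Note the exception: Be has a higher first ionization energy than B, contrary to the simple trend — removing B's lone 2p electron is easier than breaking Be's filled 2s².
Tabulated first ionization energy (kJ/mol): Be 900, B 801, Br 1140, Sr 550, Bi 703.
So from highest to lowest: Br > Be > B > Bi > Sr.

Br > Be > B > Bi > Sr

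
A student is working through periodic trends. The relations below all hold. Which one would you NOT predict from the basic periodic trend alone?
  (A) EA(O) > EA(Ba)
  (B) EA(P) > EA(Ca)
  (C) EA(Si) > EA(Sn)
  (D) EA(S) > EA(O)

(D)

The general trend: electron affinity increases across a period and decreases down a group.
(A) O (period 2, group 16) vs Ba (period 6, group 2): the stated order agrees with the simple trend.
(B) P (period 3, group 15) vs Ca (period 4, group 2): the stated order agrees with the simple trend.
(C) Si (period 3, group 14) vs Sn (period 5, group 14): the stated order agrees with the simple trend.
(D) S (period 3, group 16) vs O (period 2, group 16): the stated order contradicts the simple trend.
The exception is (D): the compact 2p subshell of O repels the added electron more than S's larger 3p does.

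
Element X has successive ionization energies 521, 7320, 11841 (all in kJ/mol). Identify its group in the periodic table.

Look for the largest jump between consecutive ionization energies: IE2/IE1 ≈ 14.0, far larger than any earlier ratio.
That jump marks the point where a core electron is being removed. So the atom has 1 valence electron.
A main-group element with 1 valence electron is in group 1.

Group 1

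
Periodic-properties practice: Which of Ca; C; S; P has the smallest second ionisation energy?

Consider each +1 ion: Ca⁺ still has 1 valence electron; C⁺ still has 3 valence electrons; S⁺ still has 5 valence electrons; P⁺ still has 4 valence electrons.
All are still removing valence electrons, so compare the +1 ions as you would atoms: IE_2 generally rises across a period (higher Z_eff) and falls down a group (larger shell), subject to the usual subshell exceptions.
Valence configurations: Ca⁺ [Ar]4s¹, C⁺ [He]2s²2p¹, S⁺ [Ne]3s²3p³, P⁺ [Ne]3s²3p².
The numbers (kJ/mol): Ca 1145, C 2353, S 2252, P 1907.
Overall IE_2 order: Ca < P < S < C.

Ca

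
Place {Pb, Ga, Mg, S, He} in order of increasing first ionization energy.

He is in period 1, group 18; Mg is in period 3, group 2; S is in period 3, group 16; Ga is in period 4, group 13; Pb is in period 6, group 14.
Removing the outermost electron gets harder across a period and easier down a group.
Here both period and group differ, so the two effects have to be weighed against each other.
Pb > Ga: period and group pull opposite ways; the across-period shift dominates (716 vs 579 kJ/mol).
Mg > Pb: the two effects oppose for this pair; the down-group effect wins (738 vs 716 kJ/mol).
S > Mg: both are in period 3; the period trend gives S the larger value.
He > S: both effects reinforce here, so He is clearly the higher of the two.
For reference (kJ/mol): He 2372, Mg 738, S 1000, Ga 579, Pb 716.
So from lowest to highest: Ga < Pb < Mg < S < He.

Ga < Pb < Mg < S < He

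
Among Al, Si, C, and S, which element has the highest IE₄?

Al

The fourth ionization energy removes an electron from the +3 ion. For each element: Al³⁺ is the bare [Ne] core; Si³⁺ still has 1 valence electron; C³⁺ still has 1 valence electron; S³⁺ still has 3 valence electrons.
Pulling an electron out of a noble-gas core costs far more than removing a remaining valence electron, so Al sits at the high end of IE_4.
Valence configurations: Si³⁺ [Ne]3s¹, C³⁺ [He]2s¹, S³⁺ [Ne]3s²3p¹.
The numbers (kJ/mol): Al 11577, Si 4356, C 6223, S 4556.
Hence IE_4: Si < S < C < Al.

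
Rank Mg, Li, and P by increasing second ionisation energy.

Mg, P, Li

IE_2 is the cost of taking one more electron from the +1 cation: Mg⁺ still has 1 valence electron; Li⁺ is the bare [He] core; P⁺ still has 4 valence electrons.
Pulling an electron out of a noble-gas core costs far more than removing a remaining valence electron, so Li sits at the high end of IE_2.
Valence configurations: Mg⁺ [Ne]3s¹, P⁺ [Ne]3s²3p².
The numbers (kJ/mol): Mg 1451, Li 7298, P 1907.
Putting it together, IE_2: Mg < P < Li.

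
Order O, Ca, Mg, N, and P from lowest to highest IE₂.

Ca < Mg < P < N < O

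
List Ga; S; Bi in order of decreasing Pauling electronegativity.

S is in period 3, group 16; Ga is in period 4, group 13; Bi is in period 6, group 15.
Atoms toward the upper right of the periodic table pull bonding electrons most strongly.
These span different periods and groups, so the two trends combine.
Bi > Ga: the two effects oppose for this pair; the across-period effect wins (2.02 vs 1.81).
S > Bi: both effects reinforce here, so S is clearly the higher of the two.
For reference (Pauling): S 2.58, Ga 1.81, Bi 2.02.
So from highest to lowest: S > Bi > Ga.

S, Bi, Ga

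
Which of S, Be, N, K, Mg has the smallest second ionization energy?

Mg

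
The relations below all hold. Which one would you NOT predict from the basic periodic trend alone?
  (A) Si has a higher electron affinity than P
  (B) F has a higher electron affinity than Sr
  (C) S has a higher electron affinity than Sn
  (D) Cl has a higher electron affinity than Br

The general trend: electron affinity increases across a period and decreases down a group.
(A) Si (period 3, group 14) vs P (period 3, group 15): the stated order contradicts the simple trend.
(B) F (period 2, group 17) vs Sr (period 5, group 2): the stated order agrees with the simple trend.
(C) S (period 3, group 16) vs Sn (period 5, group 14): the stated order agrees with the simple trend.
(D) Cl (period 3, group 17) vs Br (period 4, group 17): the stated order agrees with the simple trend.
The exception is (A): adding an electron to P's half-filled 3p³ is unfavourable, so Si (3p²) has the more exothermic EA.

(A)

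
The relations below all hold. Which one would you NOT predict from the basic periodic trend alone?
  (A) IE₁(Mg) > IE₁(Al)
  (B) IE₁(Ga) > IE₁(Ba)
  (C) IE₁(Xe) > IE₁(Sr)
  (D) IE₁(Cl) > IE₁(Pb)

(A)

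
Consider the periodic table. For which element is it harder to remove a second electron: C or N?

N

After 1 electron has been removed, what remains? C⁺ still has 3 valence electrons; N⁺ still has 4 valence electrons.
All are still removing valence electrons, so compare the +1 ions as you would atoms: IE_2 generally rises across a period (higher Z_eff) and falls down a group (larger shell), subject to the usual subshell exceptions.
Valence configurations: C⁺ [He]2s²2p¹, N⁺ [He]2s²2p².
Tabulated IE_2 (kJ/mol): C 2353, N 2856.
Putting it together, IE_2: C < N.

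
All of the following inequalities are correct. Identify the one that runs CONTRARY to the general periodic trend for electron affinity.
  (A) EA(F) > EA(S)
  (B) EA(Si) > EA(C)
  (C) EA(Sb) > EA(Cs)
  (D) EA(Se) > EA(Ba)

(B)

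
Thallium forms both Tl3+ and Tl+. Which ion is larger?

Both ions have Z = 81 protons, but Tl3+ has lost more electrons, so its remaining electrons feel a larger effective nuclear charge per electron and are pulled in more tightly.
Higher positive charge → smaller ion, so Tl+ > Tl3+.

Tl+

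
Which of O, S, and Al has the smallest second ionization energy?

Al

IE_2 is the cost of taking one more electron from the +1 cation: O⁺ still has 5 valence electrons; S⁺ still has 5 valence electrons; Al⁺ still has 2 valence electrons.
All are still removing valence electrons, so compare the +1 ions as you would atoms: IE_2 generally rises across a period (higher Z_eff) and falls down a group (larger shell), subject to the usual subshell exceptions.
Valence configurations: O⁺ [He]2s²2p³, S⁺ [Ne]3s²3p³, Al⁺ [Ne]3s².
The numbers (kJ/mol): O 3388, S 2252, Al 1817.
So the second ionization energies run Al < S < O.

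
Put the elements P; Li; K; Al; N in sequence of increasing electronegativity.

K < Li < Al < P < N

Li is in period 2, group 1; N is in period 2, group 15; Al is in period 3, group 13; P is in period 3, group 15; K is in period 4, group 1.
EN rises left→right (higher Z_eff, smaller atoms) and falls top→bottom (larger, more shielded atoms).
Here both period and group differ, so the two effects have to be weighed against each other.
Li > K: Li sits above K in group 1, so the down-group effect alone puts Li higher.
Al > Li: the two effects oppose for this pair; the across-period effect wins (1.61 vs 0.98).
P > Al: P lies to the right of Al in period 3, so the across-period effect alone puts P higher.
N > P: N sits above P in group 15, so the down-group effect alone puts N higher.
Tabulated electronegativity (Pauling): Li 0.98, N 3.04, Al 1.61, P 2.19, K 0.82.
So from lowest to highest: K < Li < Al < P < N.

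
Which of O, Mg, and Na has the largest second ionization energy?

The second ionization energy removes an electron from the +1 ion. For each element: O⁺ still has 5 valence electrons; Mg⁺ still has 1 valence electron; Na⁺ is the bare [Ne] core.
Pulling an electron out of a noble-gas core costs far more than removing a remaining valence electron, so Na sits at the high end of IE_2.
Valence configurations: O⁺ [He]2s²2p³, Mg⁺ [Ne]3s¹.
The numbers (kJ/mol): O 3388, Mg 1451, Na 4562.
Hence IE_2: Mg < O < Na.

Na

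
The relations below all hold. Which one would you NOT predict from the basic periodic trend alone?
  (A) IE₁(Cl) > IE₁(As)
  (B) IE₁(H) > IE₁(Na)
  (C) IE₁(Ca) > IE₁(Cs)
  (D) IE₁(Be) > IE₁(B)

(D)

The general trend: first ionization energy increases across a period and decreases down a group.
(A) Cl (period 3, group 17) vs As (period 4, group 15): the stated order agrees with the simple trend.
(B) H (period 1, group 1) vs Na (period 3, group 1): the stated order agrees with the simple trend.
(C) Ca (period 4, group 2) vs Cs (period 6, group 1): the stated order agrees with the simple trend.
(D) Be (period 2, group 2) vs B (period 2, group 13): the stated order contradicts the simple trend.
The exception is (D): removing B's lone 2p electron is easier than breaking Be's filled 2s².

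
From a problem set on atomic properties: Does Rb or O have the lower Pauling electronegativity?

O is in period 2, group 16; Rb is in period 5, group 1.
Atoms toward the upper right of the periodic table pull bonding electrons most strongly.
Neither a single period nor a single group — weigh both effects.
O > Rb: relative to Rb, both the across-period and down-group shifts push O's electronegativity up.
For reference (Pauling): O 3.44, Rb 0.82.
So Rb has the lower Pauling electronegativity (Rb < O).

Rb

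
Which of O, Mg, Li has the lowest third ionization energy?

After 2 electrons have been removed, what remains? O²⁺ still has 4 valence electrons; Mg²⁺ is the bare [Ne] core; Li²⁺ is already 1 electron into the core.
Pulling an electron out of a noble-gas core costs far more than removing a remaining valence electron, so Mg and Li sit at the high end of IE_3.
Tabulated IE_3 (kJ/mol): O 5300, Mg 7733, Li 11815.
Hence IE_3: O < Mg < Li.

O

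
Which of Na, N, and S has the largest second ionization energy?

Na

Consider each +1 ion: Na⁺ is the bare [Ne] core; N⁺ still has 4 valence electrons; S⁺ still has 5 valence electrons.
Breaking into a closed-shell core is much more expensive than removing a leftover valence electron — Na has the largest IE_2 here.
Valence configurations: N⁺ [He]2s²2p², S⁺ [Ne]3s²3p³.
Tabulated IE_2 (kJ/mol): Na 4562, N 2856, S 2252.
Overall IE_2 order: S < N < Na.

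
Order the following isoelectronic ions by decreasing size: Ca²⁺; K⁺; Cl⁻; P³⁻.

All of these have 18 electrons, so size is governed by nuclear charge alone: the more protons, the stronger the pull on the same electron cloud, and the smaller the ion.
Nuclear charges: Ca²⁺ (Z=20), K⁺ (Z=19), Cl⁻ (Z=17), P³⁻ (Z=15).
Largest to smallest: P³⁻ > Cl⁻ > K⁺ > Ca²⁺.

P³⁻, Cl⁻, K⁺, Ca²⁺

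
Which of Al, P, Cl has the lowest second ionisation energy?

Consider each +1 ion: Al⁺ still has 2 valence electrons; P⁺ still has 4 valence electrons; Cl⁺ still has 6 valence electrons.
All are still removing valence electrons, so compare the +1 ions as you would atoms: IE_2 generally rises across a period (higher Z_eff) and falls down a group (larger shell), subject to the usual subshell exceptions.
Valence configurations: Al⁺ [Ne]3s², P⁺ [Ne]3s²3p², Cl⁺ [Ne]3s²3p⁴.
Approximate IE_2 values (kJ/mol): Al 1817, P 1907, Cl 2298.
Hence IE_2: Al < P < Cl.

Al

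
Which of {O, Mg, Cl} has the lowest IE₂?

Consider each +1 ion: O⁺ still has 5 valence electrons; Mg⁺ still has 1 valence electron; Cl⁺ still has 6 valence electrons.
All are still removing valence electrons, so compare the +1 ions as you would atoms: IE_2 generally rises across a period (higher Z_eff) and falls down a group (larger shell), subject to the usual subshell exceptions.
Valence configurations: O⁺ [He]2s²2p³, Mg⁺ [Ne]3s¹, Cl⁺ [Ne]3s²3p⁴.
Tabulated IE_2 (kJ/mol): O 3388, Mg 1451, Cl 2298.
Overall IE_2 order: Mg < Cl < O.

Mg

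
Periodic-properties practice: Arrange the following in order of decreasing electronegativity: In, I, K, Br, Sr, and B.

Br > I > B > In > Sr > K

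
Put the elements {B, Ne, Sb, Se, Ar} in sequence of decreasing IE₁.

B is in period 2, group 13; Ne is in period 2, group 18; Ar is in period 3, group 18; Se is in period 4, group 16; Sb is in period 5, group 15.
Across a period the outer electron is held more tightly (higher IE₁); down a group it sits in a higher shell, more shielded, and comes off more easily.
Here both period and group differ, so the two effects have to be weighed against each other.
Sb > B: the two effects oppose for this pair; the across-period effect wins (831 vs 801 kJ/mol).
Se > Sb: relative to Sb, both the across-period and down-group shifts push Se's first ionization energy up.
Ar > Se: relative to Se, both the across-period and down-group shifts push Ar's first ionization energy up.
Ne > Ar: they share group 18; the group trend gives Ne the larger value.
Tabulated first ionization energy (kJ/mol): B 801, Ne 2081, Ar 1521, Se 941, Sb 831.
So from highest to lowest: Ne > Ar > Se > Sb > B.

Ne > Ar > Se > Sb > B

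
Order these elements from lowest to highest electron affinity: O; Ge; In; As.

In < As < Ge < O

O is in period 2, group 16; Ge is in period 4, group 14; As is in period 4, group 15; In is in period 5, group 13.
Electron affinity generally becomes more exothermic across a period toward the halogens and less exothermic down a group.
These span different periods and groups, so the two trends combine.
As > In: relative to In, both the across-period and down-group shifts push As's electron affinity up.
Ge > As: this pair runs against the simple trend — see the exception note.
O > Ge: relative to Ge, both the across-period and down-group shifts push O's electron affinity up.
Note the exception: Ge has a higher electron affinity than As, contrary to the simple trend — adding an electron to As's half-filled 4p³ is unfavourable, so Ge (4p²) has the more exothermic EA.
Tabulated electron affinity (kJ/mol): O 141, Ge 119, As 78, In 29.
So from lowest to highest: In < As < Ge < O.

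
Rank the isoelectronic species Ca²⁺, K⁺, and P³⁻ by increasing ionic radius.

All of these have 18 electrons, so size is governed by nuclear charge alone: the more protons, the stronger the pull on the same electron cloud, and the smaller the ion.
Nuclear charges: Ca²⁺ (Z=20), K⁺ (Z=19), P³⁻ (Z=15).
Smallest to largest: Ca²⁺ < K⁺ < P³⁻.

Ca²⁺ < K⁺ < P³⁻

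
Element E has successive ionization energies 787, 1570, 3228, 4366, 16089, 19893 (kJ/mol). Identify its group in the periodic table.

Look for the largest jump between consecutive ionization energies: IE5/IE4 ≈ 3.7, far larger than any earlier ratio.
That jump marks the point where a core electron is being removed. So the atom has 4 valence electrons.
A main-group element with 4 valence electrons is in group 14.

Group 14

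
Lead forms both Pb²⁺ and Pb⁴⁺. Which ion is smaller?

Pb⁴⁺

Both ions have Z = 82 protons, but Pb⁴⁺ has lost more electrons, so its remaining electrons feel a larger effective nuclear charge per electron and are pulled in more tightly.
Higher positive charge → smaller ion, so Pb²⁺ > Pb⁴⁺.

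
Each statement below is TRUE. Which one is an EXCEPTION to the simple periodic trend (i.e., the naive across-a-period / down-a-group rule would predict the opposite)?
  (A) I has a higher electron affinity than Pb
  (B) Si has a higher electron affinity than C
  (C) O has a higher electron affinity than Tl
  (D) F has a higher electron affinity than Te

The general trend: electron affinity increases across a period and decreases down a group.
(A) I (period 5, group 17) vs Pb (period 6, group 14): the stated order agrees with the simple trend.
(B) Si (period 3, group 14) vs C (period 2, group 14): the stated order contradicts the simple trend.
(C) O (period 2, group 16) vs Tl (period 6, group 13): the stated order agrees with the simple trend.
(D) F (period 2, group 17) vs Te (period 5, group 16): the stated order agrees with the simple trend.
The exception is (B): Si's larger, more diffuse 3p orbitals accept an added electron slightly more readily than C's compact 2p.

(B)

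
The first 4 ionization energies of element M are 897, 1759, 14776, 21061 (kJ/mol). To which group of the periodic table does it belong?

Look for the largest jump between consecutive ionization energies: IE3/IE2 ≈ 8.4, far larger than any earlier ratio.
That jump marks the point where a core electron is being removed. So the atom has 2 valence electrons.
A main-group element with 2 valence electrons is in group 2.

Group 2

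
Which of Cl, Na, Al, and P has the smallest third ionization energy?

Al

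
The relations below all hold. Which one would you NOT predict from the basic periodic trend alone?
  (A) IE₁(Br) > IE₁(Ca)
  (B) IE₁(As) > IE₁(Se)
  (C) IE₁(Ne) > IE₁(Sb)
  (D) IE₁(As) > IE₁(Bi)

(B)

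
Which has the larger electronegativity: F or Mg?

F

F is in period 2, group 17; Mg is in period 3, group 2.
Smaller atoms with higher effective nuclear charge are more electronegative.
Here both period and group differ, so the two effects have to be weighed against each other.
F > Mg: both effects reinforce here, so F is clearly the higher of the two.
For reference (Pauling): F 3.98, Mg 1.31.
So F has the larger electronegativity (F > Mg).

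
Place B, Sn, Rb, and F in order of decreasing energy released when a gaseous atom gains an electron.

F, Sn, Rb, B

B is in period 2, group 13; F is in period 2, group 17; Rb is in period 5, group 1; Sn is in period 5, group 14.
Atoms with high Z_eff and room in the valence shell (especially the halogens) have the most exothermic electron affinities.
These span different periods and groups, so the two trends combine.
Rb > B: this pair runs against the simple trend — see the exception note.
Sn > Rb: both are in period 5; the period trend gives Sn the larger value.
F > Sn: both effects reinforce here, so F is clearly the higher of the two.
Note the exception: Rb has a higher electron affinity than B, contrary to the simple trend — B's ns²np¹ configuration gives only a small electron affinity — the sparsely filled np subshell binds an added electron weakly.
Tabulated electron affinity (kJ/mol): B 27, F 328, Rb 47, Sn 107.
So from highest to lowest: F > Sn > Rb > B.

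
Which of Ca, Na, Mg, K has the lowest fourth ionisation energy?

K

The fourth ionization energy removes an electron from the +3 ion. For each element: Ca³⁺ is already 1 electron into the core; Na³⁺ is already 2 electrons into the core; Mg³⁺ is already 1 electron into the core; K³⁺ is already 2 electrons into the core.
All of these are removing an electron from a noble-gas core or deeper; the smaller core (lower principal quantum number) is held far more tightly, and within a period the higher nuclear charge binds the same core more tightly.
Approximate IE_4 values (kJ/mol): Ca 6491, Na 9543, Mg 10543, K 5877.
Hence IE_4: K < Ca < Na < Mg.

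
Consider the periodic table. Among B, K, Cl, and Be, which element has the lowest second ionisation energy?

Be

IE_2 is the cost of taking one more electron from the +1 cation: B⁺ still has 2 valence electrons; K⁺ is the bare [Ar] core; Cl⁺ still has 6 valence electrons; Be⁺ still has 1 valence electron.
Pulling an electron out of a noble-gas core costs far more than removing a remaining valence electron, so K sits at the high end of IE_2.
Valence configurations: B⁺ [He]2s², Cl⁺ [Ne]3s²3p⁴, Be⁺ [He]2s¹.
Tabulated IE_2 (kJ/mol): B 2427, K 3052, Cl 2298, Be 1757.
Overall IE_2 order: Be < Cl < B < K.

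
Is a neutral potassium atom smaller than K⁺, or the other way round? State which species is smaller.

K⁺

Forming K⁺ removes 1 electron from K. Fewer electrons for the same nuclear charge means less shielding and a higher Z_eff on the remaining electrons, and for main-group metals the entire outer shell is lost.
A cation is smaller than its parent atom: K⁺ < K.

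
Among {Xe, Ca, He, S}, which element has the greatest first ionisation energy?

He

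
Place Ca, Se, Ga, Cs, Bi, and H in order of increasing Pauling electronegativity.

H is in period 1, group 1; Ca is in period 4, group 2; Ga is in period 4, group 13; Se is in period 4, group 16; Cs is in period 6, group 1; Bi is in period 6, group 15.
Smaller atoms with higher effective nuclear charge are more electronegative.
These span different periods and groups, so the two trends combine.
Ca > Cs: both effects reinforce here, so Ca is clearly the higher of the two.
Ga > Ca: Ga lies to the right of Ca in period 4, so the across-period effect alone puts Ga higher.
Bi > Ga: period and group pull opposite ways; the across-period shift dominates (2.02 vs 1.81).
H > Bi: the two effects oppose for this pair; the down-group effect wins (2.20 vs 2.02).
Se > H: the two effects oppose for this pair; the across-period effect wins (2.55 vs 2.20).
Tabulated electronegativity (Pauling): H 2.20, Ca 1.00, Ga 1.81, Se 2.55, Cs 0.79, Bi 2.02.
So from lowest to highest: Cs < Ca < Ga < Bi < H < Se.

Cs < Ca < Ga < Bi < H < Se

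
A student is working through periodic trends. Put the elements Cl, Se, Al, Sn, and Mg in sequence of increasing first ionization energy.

Al < Sn < Mg < Se < Cl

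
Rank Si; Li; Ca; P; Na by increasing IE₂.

Ca, Si, P, Na, Li

Consider each +1 ion: Si⁺ still has 3 valence electrons; Li⁺ is the bare [He] core; Ca⁺ still has 1 valence electron; P⁺ still has 4 valence electrons; Na⁺ is the bare [Ne] core.
Breaking into a closed-shell core is much more expensive than removing a leftover valence electron — Na and Li have the largest IE_2 here.
Valence configurations: Si⁺ [Ne]3s²3p¹, Ca⁺ [Ar]4s¹, P⁺ [Ne]3s²3p².
Approximate IE_2 values (kJ/mol): Si 1577, Li 7298, Ca 1145, P 1907, Na 4562.
Putting it together, IE_2: Ca < Si < P < Na < Li.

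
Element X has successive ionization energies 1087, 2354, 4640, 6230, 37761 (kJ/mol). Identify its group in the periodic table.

Look for the largest jump between consecutive ionization energies: IE5/IE4 ≈ 6.1, far larger than any earlier ratio.
That jump marks the point where a core electron is being removed. So the atom has 4 valence electrons.
A main-group element with 4 valence electrons is in group 14.

Group 14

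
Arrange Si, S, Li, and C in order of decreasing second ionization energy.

After 1 electron has been removed, what remains? Si⁺ still has 3 valence electrons; S⁺ still has 5 valence electrons; Li⁺ is the bare [He] core; C⁺ still has 3 valence electrons.
Breaking into a closed-shell core is much more expensive than removing a leftover valence electron — Li has the largest IE_2 here.
Valence configurations: Si⁺ [Ne]3s²3p¹, S⁺ [Ne]3s²3p³, C⁺ [He]2s²2p¹.
Approximate IE_2 values (kJ/mol): Si 1577, S 2252, Li 7298, C 2353.
Putting it together, IE_2: Si < S < C < Li.

Li > C > S > Si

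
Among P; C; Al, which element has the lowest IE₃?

Al

After 2 electrons have been removed, what remains? P²⁺ still has 3 valence electrons; C²⁺ still has 2 valence electrons; Al²⁺ still has 1 valence electron.
All are still removing valence electrons, so compare the +2 ions as you would atoms: IE_3 generally rises across a period (higher Z_eff) and falls down a group (larger shell), subject to the usual subshell exceptions.
Valence configurations: P²⁺ [Ne]3s²3p¹, C²⁺ [He]2s², Al²⁺ [Ne]3s¹.
The numbers (kJ/mol): P 2914, C 4620, Al 2745.
Putting it together, IE_3: Al < P < C.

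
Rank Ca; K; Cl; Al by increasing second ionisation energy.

After 1 electron has been removed, what remains? Ca⁺ still has 1 valence electron; K⁺ is the bare [Ar] core; Cl⁺ still has 6 valence electrons; Al⁺ still has 2 valence electrons.
Core electrons are held far more tightly than valence electrons, so K tops the IE_2 order.
Valence configurations: Ca⁺ [Ar]4s¹, Cl⁺ [Ne]3s²3p⁴, Al⁺ [Ne]3s².
Approximate IE_2 values (kJ/mol): Ca 1145, K 3052, Cl 2298, Al 1817.
Overall IE_2 order: Ca < Al < Cl < K.

Ca < Al < Cl < K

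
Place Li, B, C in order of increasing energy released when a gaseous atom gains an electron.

B, Li, C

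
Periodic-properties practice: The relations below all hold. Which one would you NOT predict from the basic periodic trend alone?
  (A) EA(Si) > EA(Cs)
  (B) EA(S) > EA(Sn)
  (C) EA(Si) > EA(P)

The general trend: electron affinity increases across a period and decreases down a group.
(A) Si (period 3, group 14) vs Cs (period 6, group 1): the stated order agrees with the simple trend.
(B) S (period 3, group 16) vs Sn (period 5, group 14): the stated order agrees with the simple trend.
(C) Si (period 3, group 14) vs P (period 3, group 15): the stated order contradicts the simple trend.
The exception is (C): adding an electron to P's half-filled 3p³ is unfavourable, so Si (3p²) has the more exothermic EA.

(C)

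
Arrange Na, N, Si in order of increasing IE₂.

Si, N, Na

After 1 electron has been removed, what remains? Na⁺ is the bare [Ne] core; N⁺ still has 4 valence electrons; Si⁺ still has 3 valence electrons.
Breaking into a closed-shell core is much more expensive than removing a leftover valence electron — Na has the largest IE_2 here.
Valence configurations: N⁺ [He]2s²2p², Si⁺ [Ne]3s²3p¹.
Approximate IE_2 values (kJ/mol): Na 4562, N 2856, Si 1577.
Overall IE_2 order: Si < N < Na.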